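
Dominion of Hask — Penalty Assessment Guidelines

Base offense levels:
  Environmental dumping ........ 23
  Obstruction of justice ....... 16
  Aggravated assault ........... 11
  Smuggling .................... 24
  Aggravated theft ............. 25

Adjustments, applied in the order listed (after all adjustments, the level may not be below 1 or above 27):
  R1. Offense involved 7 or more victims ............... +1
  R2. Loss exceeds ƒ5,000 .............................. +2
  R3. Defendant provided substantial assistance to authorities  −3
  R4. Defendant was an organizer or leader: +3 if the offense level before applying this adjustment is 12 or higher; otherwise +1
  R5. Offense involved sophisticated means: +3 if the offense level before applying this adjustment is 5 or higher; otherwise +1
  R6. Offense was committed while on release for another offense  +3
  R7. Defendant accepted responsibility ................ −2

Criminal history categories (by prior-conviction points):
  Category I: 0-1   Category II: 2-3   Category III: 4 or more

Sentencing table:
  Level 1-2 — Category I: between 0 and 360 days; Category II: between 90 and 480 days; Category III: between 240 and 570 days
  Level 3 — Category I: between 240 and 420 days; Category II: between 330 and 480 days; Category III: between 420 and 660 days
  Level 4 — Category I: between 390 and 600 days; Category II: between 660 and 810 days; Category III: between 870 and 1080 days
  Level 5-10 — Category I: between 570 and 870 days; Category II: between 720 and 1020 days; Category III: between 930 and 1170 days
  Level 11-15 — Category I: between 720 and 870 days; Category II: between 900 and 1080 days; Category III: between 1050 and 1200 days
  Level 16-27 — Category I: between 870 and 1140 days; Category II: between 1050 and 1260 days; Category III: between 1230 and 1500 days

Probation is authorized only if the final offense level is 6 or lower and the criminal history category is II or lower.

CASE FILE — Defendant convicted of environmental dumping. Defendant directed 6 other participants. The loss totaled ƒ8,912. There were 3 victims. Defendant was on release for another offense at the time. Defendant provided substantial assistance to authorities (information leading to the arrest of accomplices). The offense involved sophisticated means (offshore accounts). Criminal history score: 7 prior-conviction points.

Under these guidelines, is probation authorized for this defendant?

No

Base offense level for environmental dumping: 23.
R1 does not apply.
R2 applies: 23 + 2 = 25.
R3 applies: 25 − 3 = 22.
R4 applies (level before this adjustment is 22 ≥ 12, so +3): 22 + 3 = 25.
R5 applies (level before this adjustment is 25 ≥ 5, so +3): 25 + 3 = 28.
R6 applies: 28 + 3 = 31.
Level 31 exceeds the maximum of 27; capped at 27.
Final offense level: 27.
Criminal history: 7 prior points → Category III (4+).
Level 27 falls in the 16-27 band.
Grid: Level 16-27 × Category III = 1230-1500 days.
Probation check: level 27 > 6 and category III > II → not eligible.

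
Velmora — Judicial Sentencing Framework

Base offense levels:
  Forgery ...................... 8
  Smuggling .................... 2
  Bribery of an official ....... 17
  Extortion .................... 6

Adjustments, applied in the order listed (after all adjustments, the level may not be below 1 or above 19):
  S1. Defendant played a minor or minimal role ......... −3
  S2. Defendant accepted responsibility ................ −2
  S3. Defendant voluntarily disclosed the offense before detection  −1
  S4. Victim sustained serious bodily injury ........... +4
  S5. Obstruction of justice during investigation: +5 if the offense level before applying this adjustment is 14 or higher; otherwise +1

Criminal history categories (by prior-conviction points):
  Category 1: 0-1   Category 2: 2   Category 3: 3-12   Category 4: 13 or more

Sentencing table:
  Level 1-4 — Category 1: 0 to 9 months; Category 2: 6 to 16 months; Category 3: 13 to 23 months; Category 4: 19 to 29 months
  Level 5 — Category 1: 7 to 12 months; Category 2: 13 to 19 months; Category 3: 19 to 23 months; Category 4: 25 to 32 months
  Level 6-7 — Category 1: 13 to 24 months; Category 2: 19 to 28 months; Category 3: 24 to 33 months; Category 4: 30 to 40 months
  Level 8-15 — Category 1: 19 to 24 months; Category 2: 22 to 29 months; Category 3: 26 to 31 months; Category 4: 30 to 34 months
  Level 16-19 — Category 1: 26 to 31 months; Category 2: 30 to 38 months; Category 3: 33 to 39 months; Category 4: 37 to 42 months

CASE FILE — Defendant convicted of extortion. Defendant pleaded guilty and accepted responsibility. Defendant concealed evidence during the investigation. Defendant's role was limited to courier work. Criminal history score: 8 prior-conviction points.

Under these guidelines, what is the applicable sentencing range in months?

13-23 months

Base offense level for extortion: 6.
S1 applies: 6 − 3 = 3.
S2 applies: 3 − 2 = 1.
S3 does not apply.
S4 does not apply.
S5 applies (level before this adjustment is 1 < 14, so +1): 1 + 1 = 2.
Final offense level: 2.
Criminal history: 8 prior points → Category 3 (3-12).
Level 2 falls in the 1-4 band.
Grid: Level 1-4 × Category 3 = 13-23 months.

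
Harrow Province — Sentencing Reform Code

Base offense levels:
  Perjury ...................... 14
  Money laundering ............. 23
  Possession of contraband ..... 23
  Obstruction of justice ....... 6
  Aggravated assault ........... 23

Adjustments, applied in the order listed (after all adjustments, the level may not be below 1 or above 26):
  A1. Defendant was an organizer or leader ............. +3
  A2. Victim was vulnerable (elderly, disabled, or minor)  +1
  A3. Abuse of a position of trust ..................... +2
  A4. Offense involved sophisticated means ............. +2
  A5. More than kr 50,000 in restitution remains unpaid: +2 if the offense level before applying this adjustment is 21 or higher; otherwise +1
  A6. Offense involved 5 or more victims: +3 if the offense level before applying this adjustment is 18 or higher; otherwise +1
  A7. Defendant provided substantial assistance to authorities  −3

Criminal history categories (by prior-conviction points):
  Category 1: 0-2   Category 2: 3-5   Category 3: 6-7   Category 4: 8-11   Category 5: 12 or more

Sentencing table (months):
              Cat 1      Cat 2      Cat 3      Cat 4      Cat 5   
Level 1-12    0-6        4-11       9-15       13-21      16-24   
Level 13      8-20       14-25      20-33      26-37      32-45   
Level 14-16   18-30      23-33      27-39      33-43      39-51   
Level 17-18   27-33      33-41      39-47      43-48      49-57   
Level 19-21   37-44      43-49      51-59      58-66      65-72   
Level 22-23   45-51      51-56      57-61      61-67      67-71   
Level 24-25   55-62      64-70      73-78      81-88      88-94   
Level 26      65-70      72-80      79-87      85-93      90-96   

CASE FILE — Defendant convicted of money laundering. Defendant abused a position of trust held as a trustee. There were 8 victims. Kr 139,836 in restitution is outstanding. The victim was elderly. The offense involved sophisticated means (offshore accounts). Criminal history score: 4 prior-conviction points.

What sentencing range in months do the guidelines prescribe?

72-80 months

Base offense level for money laundering: 23.
A1 does not apply.
A2 applies: 23 + 1 = 24.
A3 applies: 24 + 2 = 26.
A4 applies: 26 + 2 = 28.
A5 applies (level before this adjustment is 28 ≥ 21, so +2): 28 + 2 = 30.
A6 applies (level before this adjustment is 30 ≥ 18, so +3): 30 + 3 = 33.
Level 33 exceeds the maximum of 26; capped at 26.
Final offense level: 26.
Criminal history: 4 prior points → Category 2 (3-5).
Level 26 falls in the 26 band.
Grid: Level 26 × Category 2 = 72-80 months.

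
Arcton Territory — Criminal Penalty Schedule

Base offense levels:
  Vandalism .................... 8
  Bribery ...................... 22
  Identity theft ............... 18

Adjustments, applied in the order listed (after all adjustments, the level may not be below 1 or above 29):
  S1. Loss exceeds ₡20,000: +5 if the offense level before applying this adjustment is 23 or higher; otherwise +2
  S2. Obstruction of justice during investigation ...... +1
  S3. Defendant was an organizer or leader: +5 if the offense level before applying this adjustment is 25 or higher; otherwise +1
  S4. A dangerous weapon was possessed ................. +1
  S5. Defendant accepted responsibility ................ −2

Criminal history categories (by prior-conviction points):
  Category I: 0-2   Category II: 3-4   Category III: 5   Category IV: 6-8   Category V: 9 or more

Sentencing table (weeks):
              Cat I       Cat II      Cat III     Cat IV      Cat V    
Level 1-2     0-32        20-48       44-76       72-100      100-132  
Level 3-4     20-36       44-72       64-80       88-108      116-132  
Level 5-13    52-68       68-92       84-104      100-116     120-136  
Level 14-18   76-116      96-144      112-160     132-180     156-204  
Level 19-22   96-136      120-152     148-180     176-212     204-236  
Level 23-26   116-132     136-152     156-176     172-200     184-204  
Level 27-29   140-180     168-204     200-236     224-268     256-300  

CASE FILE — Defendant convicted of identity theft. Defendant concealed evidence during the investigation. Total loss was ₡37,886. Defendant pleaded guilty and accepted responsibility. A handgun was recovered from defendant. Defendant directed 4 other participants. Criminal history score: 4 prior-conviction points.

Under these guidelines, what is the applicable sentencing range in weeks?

Base offense level for identity theft: 18.
S1 applies (level before this adjustment is 18 < 23, so +2): 18 + 2 = 20.
S2 applies: 20 + 1 = 21.
S3 applies (level before this adjustment is 21 < 25, so +1): 21 + 1 = 22.
S4 applies: 22 + 1 = 23.
S5 applies: 23 − 2 = 21.
Final offense level: 21.
Criminal history: 4 prior points → Category II (3-4).
Level 21 falls in the 19-22 band.
Grid: Level 19-22 × Category II = 120-152 weeks.

120-152 weeks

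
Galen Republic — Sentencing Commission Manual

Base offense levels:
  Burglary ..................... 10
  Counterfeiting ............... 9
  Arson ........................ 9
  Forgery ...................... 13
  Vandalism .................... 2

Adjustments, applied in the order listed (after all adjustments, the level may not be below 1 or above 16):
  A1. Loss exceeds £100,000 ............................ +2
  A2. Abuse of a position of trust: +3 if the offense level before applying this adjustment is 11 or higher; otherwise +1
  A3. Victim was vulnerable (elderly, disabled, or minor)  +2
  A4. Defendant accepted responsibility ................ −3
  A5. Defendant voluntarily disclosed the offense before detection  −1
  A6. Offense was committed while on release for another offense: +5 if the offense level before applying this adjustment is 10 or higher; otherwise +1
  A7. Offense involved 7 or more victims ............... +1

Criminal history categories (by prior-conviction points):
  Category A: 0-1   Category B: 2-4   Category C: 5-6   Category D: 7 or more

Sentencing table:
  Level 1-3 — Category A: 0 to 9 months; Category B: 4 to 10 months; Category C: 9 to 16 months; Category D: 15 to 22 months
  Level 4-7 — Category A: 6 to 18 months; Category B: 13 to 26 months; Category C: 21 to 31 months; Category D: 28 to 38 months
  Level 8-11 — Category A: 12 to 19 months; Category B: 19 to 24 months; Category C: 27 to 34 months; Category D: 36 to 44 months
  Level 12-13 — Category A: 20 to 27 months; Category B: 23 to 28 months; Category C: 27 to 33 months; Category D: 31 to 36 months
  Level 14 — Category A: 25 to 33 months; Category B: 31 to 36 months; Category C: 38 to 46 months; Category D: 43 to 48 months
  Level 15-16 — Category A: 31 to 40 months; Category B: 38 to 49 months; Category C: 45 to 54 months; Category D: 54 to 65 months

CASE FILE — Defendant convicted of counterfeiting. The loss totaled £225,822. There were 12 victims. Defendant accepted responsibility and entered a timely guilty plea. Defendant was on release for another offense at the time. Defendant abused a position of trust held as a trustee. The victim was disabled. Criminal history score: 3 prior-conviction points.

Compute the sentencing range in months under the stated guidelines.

Base offense level for counterfeiting: 9.
A1 applies: 9 + 2 = 11.
A2 applies (level before this adjustment is 11 ≥ 11, so +3): 11 + 3 = 14.
A3 applies: 14 + 2 = 16.
A4 applies: 16 − 3 = 13.
A5 does not apply.
A6 applies (level before this adjustment is 13 ≥ 10, so +5): 13 + 5 = 18.
A7 applies: 18 + 1 = 19.
Level 19 exceeds the maximum of 16; capped at 16.
Final offense level: 16.
Criminal history: 3 prior points → Category B (2-4).
Level 16 falls in the 15-16 band.
Grid: Level 15-16 × Category B = 38-49 months.

38-49 months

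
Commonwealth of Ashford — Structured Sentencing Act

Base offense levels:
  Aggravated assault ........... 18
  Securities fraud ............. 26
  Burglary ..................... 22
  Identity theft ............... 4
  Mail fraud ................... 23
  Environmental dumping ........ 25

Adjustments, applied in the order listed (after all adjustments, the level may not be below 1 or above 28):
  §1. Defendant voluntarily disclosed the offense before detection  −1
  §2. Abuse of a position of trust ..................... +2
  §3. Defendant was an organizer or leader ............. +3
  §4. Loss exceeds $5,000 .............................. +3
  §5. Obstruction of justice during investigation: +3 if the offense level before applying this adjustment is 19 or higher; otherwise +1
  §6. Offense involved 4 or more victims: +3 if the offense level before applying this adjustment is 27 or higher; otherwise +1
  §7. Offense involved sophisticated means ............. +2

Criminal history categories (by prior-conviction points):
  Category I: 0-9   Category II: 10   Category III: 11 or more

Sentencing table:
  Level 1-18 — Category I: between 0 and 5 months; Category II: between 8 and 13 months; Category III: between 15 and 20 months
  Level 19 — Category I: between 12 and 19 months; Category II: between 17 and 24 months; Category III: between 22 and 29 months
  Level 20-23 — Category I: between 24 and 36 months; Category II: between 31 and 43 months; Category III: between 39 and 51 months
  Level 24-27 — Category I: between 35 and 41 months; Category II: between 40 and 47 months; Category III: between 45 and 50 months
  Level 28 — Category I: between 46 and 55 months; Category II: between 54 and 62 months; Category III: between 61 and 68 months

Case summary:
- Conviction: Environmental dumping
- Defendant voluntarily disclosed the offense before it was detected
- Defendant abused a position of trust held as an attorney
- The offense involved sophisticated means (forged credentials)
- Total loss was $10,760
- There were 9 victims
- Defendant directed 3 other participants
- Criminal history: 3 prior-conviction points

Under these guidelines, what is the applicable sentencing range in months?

Base offense level for environmental dumping: 25.
§1 applies: 25 − 1 = 24.
§2 applies: 24 + 2 = 26.
§3 applies: 26 + 3 = 29.
§4 applies: 29 + 3 = 32.
§6 applies (level before this adjustment is 32 ≥ 27, so +3): 32 + 3 = 35.
§7 applies: 35 + 2 = 37.
Level 37 exceeds the maximum of 28; capped at 28.
Final offense level: 28.
Criminal history: 3 prior points → Category I (0-9).
Level 28 falls in the 28 band.
Grid: Level 28 × Category I = 46-55 months.

46-55 months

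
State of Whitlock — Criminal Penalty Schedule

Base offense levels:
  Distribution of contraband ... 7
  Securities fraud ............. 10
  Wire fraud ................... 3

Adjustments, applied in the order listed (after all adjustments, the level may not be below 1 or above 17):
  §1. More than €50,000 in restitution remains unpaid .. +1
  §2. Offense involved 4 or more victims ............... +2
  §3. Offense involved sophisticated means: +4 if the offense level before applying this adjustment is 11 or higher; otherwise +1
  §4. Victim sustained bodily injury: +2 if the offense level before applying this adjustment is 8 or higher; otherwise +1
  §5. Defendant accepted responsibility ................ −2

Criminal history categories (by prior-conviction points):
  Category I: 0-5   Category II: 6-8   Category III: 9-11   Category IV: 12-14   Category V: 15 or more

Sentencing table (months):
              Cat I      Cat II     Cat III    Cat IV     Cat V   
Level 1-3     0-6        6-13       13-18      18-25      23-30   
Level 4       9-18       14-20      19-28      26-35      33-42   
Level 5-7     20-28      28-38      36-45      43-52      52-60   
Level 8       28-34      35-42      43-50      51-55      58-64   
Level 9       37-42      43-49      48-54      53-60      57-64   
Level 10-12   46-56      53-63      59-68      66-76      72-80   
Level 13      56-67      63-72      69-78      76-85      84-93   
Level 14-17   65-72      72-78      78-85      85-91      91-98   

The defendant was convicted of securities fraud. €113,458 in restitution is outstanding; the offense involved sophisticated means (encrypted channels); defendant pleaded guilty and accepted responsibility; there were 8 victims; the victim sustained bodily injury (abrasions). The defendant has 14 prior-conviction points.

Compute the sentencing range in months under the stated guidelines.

85-91 months

Base offense level for securities fraud: 10.
§1 applies: 10 + 1 = 11.
§2 applies: 11 + 2 = 13.
§3 applies (level before this adjustment is 13 ≥ 11, so +4): 13 + 4 = 17.
§4 applies (level before this adjustment is 17 ≥ 8, so +2): 17 + 2 = 19.
§5 applies: 19 − 2 = 17.
Final offense level: 17.
Criminal history: 14 prior points → Category IV (12-14).
Level 17 falls in the 14-17 band.
Grid: Level 14-17 × Category IV = 85-91 months.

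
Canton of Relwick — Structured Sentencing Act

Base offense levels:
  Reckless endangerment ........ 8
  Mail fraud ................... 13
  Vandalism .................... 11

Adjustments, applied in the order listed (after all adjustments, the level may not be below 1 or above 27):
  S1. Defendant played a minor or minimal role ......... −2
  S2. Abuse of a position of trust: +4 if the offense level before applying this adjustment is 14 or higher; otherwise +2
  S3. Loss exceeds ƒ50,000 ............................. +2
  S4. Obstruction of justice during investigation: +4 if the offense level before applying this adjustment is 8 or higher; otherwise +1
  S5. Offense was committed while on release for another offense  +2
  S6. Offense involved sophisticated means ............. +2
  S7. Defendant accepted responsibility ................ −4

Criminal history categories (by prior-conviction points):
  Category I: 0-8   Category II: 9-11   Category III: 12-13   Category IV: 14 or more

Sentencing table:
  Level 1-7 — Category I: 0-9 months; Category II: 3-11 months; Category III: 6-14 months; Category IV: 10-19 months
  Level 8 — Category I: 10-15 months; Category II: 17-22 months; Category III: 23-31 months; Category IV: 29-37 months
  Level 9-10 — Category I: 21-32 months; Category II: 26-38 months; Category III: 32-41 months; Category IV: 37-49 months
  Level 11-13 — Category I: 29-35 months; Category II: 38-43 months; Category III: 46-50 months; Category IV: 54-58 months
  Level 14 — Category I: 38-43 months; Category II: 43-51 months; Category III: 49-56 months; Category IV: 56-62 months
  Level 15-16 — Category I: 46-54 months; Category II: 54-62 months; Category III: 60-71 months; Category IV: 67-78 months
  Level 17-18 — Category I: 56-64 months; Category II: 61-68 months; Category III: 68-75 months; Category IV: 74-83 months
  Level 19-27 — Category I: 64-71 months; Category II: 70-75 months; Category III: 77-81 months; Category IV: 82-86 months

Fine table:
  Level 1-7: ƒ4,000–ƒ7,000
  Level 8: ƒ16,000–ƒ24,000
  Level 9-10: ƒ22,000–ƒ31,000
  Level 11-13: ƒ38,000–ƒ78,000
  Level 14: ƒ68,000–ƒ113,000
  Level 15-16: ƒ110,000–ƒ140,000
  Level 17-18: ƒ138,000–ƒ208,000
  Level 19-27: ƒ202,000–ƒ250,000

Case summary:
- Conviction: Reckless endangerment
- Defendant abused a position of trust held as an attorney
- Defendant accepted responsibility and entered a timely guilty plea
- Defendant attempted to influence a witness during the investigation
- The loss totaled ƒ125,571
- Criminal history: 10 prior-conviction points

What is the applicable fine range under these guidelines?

ƒ38,000–ƒ78,000

Base offense level for reckless endangerment: 8.
S1 does not apply.
S2 applies (level before this adjustment is 8 < 14, so +2): 8 + 2 = 10.
S3 applies: 10 + 2 = 12.
S4 applies (level before this adjustment is 12 ≥ 8, so +4): 12 + 4 = 16.
S6 does not apply.
S7 applies: 16 − 4 = 12.
Final offense level: 12.
Level 12 falls in the 11-13 band.
Fine table: Level 11-13 → ƒ38,000–ƒ78,000.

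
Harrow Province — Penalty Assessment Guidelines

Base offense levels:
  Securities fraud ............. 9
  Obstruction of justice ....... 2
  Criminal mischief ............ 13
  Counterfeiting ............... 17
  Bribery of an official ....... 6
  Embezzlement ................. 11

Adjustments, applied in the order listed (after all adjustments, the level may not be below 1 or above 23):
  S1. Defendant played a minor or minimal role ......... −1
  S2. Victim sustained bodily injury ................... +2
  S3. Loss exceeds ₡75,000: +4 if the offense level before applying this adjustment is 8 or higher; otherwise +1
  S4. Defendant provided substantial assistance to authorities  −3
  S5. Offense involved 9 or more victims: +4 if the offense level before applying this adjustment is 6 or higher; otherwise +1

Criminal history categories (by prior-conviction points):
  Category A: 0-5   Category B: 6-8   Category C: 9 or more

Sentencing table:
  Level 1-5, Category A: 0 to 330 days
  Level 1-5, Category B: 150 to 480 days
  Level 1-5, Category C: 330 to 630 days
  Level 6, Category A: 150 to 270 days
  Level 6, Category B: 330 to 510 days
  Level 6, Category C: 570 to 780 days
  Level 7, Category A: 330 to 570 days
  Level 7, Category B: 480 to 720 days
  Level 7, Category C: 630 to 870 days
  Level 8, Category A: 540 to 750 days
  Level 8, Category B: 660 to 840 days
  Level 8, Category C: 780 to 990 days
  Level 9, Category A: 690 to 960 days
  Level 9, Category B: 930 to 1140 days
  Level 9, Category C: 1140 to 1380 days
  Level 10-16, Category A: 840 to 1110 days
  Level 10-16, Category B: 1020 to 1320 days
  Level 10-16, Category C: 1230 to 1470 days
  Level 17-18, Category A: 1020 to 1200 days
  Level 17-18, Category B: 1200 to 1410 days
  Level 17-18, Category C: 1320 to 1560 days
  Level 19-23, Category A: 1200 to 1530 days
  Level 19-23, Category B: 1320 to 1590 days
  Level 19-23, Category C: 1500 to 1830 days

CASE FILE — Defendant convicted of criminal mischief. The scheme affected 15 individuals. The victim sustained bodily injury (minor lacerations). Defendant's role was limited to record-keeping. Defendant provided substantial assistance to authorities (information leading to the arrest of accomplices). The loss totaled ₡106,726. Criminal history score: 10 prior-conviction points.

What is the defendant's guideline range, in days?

Base offense level for criminal mischief: 13.
S1 applies: 13 − 1 = 12.
S2 applies: 12 + 2 = 14.
S3 applies (level before this adjustment is 14 ≥ 8, so +4): 14 + 4 = 18.
S4 applies: 18 − 3 = 15.
S5 applies (level before this adjustment is 15 ≥ 6, so +4): 15 + 4 = 19.
Final offense level: 19.
Criminal history: 10 prior points → Category C (9+).
Level 19 falls in the 19-23 band.
Grid: Level 19-23 × Category C = 1500-1830 days.

1500-1830 days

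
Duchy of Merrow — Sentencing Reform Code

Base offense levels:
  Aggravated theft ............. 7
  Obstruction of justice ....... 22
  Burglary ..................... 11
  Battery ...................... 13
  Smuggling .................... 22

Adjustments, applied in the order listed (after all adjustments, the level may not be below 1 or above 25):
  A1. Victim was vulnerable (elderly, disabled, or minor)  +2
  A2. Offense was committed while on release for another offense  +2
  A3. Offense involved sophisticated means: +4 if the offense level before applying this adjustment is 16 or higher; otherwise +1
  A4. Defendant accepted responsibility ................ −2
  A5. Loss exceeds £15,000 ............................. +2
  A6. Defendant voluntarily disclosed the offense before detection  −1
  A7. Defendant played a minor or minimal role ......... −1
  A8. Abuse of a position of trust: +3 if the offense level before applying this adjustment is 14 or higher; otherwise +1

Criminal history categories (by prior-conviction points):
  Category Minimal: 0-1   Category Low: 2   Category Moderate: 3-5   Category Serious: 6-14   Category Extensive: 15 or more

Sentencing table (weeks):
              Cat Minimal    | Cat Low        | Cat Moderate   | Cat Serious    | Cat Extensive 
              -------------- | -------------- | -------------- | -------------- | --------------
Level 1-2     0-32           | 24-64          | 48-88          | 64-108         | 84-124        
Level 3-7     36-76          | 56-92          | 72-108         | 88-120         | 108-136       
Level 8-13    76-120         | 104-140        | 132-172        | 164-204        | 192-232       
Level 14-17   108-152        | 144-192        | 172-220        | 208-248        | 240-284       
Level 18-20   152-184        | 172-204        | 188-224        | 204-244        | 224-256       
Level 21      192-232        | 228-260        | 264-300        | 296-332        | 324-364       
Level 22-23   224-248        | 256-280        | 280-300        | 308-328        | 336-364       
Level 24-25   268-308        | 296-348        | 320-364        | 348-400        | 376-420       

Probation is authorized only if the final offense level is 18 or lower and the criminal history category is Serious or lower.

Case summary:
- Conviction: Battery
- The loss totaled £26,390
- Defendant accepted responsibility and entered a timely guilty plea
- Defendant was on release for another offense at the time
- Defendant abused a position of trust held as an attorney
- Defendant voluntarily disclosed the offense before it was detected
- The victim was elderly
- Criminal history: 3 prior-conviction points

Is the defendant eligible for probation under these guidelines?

No

Base offense level for battery: 13.
A1 applies: 13 + 2 = 15.
A2 applies: 15 + 2 = 17.
A3 does not apply.
A4 applies: 17 − 2 = 15.
A5 applies: 15 + 2 = 17.
A6 applies: 17 − 1 = 16.
A8 applies (level before this adjustment is 16 ≥ 14, so +3): 16 + 3 = 19.
Final offense level: 19.
Criminal history: 3 prior points → Category Moderate (3-5).
Level 19 falls in the 18-20 band.
Grid: Level 18-20 × Category Moderate = 188-224 weeks.
Probation check: level 19 > 18 and category Moderate ≤ Serious → not eligible.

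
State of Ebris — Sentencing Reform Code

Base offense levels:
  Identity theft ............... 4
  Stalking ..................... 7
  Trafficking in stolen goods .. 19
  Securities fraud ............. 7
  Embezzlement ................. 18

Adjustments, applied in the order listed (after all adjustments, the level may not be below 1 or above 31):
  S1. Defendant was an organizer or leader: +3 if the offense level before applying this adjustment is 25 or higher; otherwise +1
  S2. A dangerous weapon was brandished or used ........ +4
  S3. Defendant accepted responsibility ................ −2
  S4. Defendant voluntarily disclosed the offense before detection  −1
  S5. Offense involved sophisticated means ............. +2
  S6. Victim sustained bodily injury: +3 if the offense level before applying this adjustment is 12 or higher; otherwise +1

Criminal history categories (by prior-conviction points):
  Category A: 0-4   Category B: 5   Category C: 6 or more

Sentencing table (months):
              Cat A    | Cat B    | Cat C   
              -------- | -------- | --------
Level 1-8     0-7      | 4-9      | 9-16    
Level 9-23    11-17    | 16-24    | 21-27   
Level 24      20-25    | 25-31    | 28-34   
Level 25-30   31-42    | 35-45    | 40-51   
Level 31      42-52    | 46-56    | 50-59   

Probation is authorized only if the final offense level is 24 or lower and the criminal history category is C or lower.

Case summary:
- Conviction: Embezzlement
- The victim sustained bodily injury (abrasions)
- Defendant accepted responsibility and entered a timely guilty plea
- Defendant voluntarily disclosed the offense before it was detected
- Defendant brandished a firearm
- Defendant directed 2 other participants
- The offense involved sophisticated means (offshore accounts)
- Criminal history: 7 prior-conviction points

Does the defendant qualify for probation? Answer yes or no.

Base offense level for embezzlement: 18.
S1 applies (level before this adjustment is 18 < 25, so +1): 18 + 1 = 19.
S2 applies: 19 + 4 = 23.
S3 applies: 23 − 2 = 21.
S4 applies: 21 − 1 = 20.
S5 applies: 20 + 2 = 22.
S6 applies (level before this adjustment is 22 ≥ 12, so +3): 22 + 3 = 25.
Final offense level: 25.
Criminal history: 7 prior points → Category C (6+).
Level 25 falls in the 25-30 band.
Grid: Level 25-30 × Category C = 40-51 months.
Probation check: level 25 > 24 and category C ≤ C → not eligible.

No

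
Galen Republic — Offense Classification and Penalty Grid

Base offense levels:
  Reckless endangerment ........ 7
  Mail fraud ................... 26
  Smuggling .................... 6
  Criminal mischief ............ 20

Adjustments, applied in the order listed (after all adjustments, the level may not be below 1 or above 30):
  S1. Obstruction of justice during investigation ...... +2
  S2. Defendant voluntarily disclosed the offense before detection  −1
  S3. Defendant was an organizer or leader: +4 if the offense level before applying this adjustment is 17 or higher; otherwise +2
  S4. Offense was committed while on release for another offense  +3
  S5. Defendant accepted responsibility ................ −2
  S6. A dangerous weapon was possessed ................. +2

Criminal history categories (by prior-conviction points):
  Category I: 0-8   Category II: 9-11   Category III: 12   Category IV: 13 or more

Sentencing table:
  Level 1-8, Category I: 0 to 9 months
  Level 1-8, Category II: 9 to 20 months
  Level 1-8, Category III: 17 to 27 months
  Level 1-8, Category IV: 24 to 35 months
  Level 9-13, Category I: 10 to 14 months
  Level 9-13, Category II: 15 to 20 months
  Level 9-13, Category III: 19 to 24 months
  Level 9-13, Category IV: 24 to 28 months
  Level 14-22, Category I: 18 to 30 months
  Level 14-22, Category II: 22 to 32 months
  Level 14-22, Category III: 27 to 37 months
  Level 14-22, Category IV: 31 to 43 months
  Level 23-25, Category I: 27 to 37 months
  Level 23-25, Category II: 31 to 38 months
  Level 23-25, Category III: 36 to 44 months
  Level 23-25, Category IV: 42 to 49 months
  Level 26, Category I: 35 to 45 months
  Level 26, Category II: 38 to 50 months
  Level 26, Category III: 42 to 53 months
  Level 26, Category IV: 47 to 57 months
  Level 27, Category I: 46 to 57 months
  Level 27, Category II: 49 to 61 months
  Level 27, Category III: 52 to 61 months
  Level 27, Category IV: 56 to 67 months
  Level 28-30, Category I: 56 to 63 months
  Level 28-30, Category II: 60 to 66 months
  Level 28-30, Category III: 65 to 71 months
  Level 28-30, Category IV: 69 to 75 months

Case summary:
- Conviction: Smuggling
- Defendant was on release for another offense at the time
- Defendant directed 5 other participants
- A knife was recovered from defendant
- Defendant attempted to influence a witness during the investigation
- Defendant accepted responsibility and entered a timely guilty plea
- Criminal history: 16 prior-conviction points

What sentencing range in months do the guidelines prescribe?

Base offense level for smuggling: 6.
S1 applies: 6 + 2 = 8.
S2 does not apply.
S3 applies (level before this adjustment is 8 < 17, so +2): 8 + 2 = 10.
S4 applies: 10 + 3 = 13.
S5 applies: 13 − 2 = 11.
S6 applies: 11 + 2 = 13.
Final offense level: 13.
Criminal history: 16 prior points → Category IV (13+).
Level 13 falls in the 9-13 band.
Grid: Level 9-13 × Category IV = 24-28 months.

24-28 months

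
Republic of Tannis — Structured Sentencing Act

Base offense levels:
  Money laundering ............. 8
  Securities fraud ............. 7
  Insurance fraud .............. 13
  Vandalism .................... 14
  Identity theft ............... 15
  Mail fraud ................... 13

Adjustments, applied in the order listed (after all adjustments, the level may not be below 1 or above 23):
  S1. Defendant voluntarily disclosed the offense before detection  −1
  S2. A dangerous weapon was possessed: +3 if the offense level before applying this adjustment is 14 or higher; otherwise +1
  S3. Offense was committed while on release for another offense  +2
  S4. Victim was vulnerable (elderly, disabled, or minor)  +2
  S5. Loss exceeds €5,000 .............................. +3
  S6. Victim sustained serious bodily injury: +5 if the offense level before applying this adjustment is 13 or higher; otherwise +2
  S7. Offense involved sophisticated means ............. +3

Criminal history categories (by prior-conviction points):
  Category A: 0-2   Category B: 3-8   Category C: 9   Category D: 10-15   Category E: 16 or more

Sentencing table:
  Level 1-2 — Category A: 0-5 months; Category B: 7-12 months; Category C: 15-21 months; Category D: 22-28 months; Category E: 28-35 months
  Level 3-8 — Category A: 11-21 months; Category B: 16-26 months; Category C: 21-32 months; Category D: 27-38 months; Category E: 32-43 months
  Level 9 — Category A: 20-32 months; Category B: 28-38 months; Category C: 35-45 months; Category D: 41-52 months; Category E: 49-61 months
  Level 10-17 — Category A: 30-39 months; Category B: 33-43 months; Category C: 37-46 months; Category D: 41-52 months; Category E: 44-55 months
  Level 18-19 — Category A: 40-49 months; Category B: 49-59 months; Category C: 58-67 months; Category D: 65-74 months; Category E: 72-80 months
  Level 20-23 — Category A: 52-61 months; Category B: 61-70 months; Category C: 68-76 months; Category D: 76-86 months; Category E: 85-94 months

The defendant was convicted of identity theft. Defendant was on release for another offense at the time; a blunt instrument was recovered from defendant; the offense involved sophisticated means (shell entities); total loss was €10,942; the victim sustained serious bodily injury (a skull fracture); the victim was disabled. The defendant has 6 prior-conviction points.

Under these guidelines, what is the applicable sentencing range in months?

61-70 months

Base offense level for identity theft: 15.
S2 applies (level before this adjustment is 15 ≥ 14, so +3): 15 + 3 = 18.
S3 applies: 18 + 2 = 20.
S4 applies: 20 + 2 = 22.
S5 applies: 22 + 3 = 25.
S6 applies (level before this adjustment is 25 ≥ 13, so +5): 25 + 5 = 30.
S7 applies: 30 + 3 = 33.
Level 33 exceeds the maximum of 23; capped at 23.
Final offense level: 23.
Criminal history: 6 prior points → Category B (3-8).
Level 23 falls in the 20-23 band.
Grid: Level 20-23 × Category B = 61-70 months.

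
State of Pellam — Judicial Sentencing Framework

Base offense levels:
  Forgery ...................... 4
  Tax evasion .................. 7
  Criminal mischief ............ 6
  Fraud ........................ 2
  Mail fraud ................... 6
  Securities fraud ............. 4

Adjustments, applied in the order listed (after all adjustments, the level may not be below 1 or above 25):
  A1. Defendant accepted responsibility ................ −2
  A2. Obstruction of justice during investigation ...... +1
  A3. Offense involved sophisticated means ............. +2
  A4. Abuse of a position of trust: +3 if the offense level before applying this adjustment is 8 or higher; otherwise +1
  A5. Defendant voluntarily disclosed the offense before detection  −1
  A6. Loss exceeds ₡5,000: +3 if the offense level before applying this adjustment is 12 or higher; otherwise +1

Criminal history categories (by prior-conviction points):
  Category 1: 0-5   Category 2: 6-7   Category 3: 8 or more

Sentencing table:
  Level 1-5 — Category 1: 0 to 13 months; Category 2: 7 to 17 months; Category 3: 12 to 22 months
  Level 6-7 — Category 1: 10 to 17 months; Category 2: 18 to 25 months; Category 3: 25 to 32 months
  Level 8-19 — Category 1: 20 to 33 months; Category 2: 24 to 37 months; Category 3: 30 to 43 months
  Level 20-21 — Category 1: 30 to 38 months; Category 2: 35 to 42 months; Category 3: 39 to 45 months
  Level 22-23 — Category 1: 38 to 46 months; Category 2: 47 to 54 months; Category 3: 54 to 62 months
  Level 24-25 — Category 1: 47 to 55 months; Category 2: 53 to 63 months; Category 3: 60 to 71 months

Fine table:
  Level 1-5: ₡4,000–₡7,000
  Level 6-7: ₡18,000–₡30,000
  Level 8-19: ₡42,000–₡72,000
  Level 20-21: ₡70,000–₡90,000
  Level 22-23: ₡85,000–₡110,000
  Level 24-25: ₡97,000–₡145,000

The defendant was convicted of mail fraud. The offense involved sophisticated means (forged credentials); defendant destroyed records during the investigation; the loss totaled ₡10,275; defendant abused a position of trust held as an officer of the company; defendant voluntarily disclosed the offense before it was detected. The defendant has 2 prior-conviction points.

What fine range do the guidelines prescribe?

₡42,000–₡72,000

Base offense level for mail fraud: 6.
A1 does not apply.
A2 applies: 6 + 1 = 7.
A3 applies: 7 + 2 = 9.
A4 applies (level before this adjustment is 9 ≥ 8, so +3): 9 + 3 = 12.
A5 applies: 12 − 1 = 11.
A6 applies (level before this adjustment is 11 < 12, so +1): 11 + 1 = 12.
Final offense level: 12.
Level 12 falls in the 8-19 band.
Fine table: Level 8-19 → ₡42,000–₡72,000.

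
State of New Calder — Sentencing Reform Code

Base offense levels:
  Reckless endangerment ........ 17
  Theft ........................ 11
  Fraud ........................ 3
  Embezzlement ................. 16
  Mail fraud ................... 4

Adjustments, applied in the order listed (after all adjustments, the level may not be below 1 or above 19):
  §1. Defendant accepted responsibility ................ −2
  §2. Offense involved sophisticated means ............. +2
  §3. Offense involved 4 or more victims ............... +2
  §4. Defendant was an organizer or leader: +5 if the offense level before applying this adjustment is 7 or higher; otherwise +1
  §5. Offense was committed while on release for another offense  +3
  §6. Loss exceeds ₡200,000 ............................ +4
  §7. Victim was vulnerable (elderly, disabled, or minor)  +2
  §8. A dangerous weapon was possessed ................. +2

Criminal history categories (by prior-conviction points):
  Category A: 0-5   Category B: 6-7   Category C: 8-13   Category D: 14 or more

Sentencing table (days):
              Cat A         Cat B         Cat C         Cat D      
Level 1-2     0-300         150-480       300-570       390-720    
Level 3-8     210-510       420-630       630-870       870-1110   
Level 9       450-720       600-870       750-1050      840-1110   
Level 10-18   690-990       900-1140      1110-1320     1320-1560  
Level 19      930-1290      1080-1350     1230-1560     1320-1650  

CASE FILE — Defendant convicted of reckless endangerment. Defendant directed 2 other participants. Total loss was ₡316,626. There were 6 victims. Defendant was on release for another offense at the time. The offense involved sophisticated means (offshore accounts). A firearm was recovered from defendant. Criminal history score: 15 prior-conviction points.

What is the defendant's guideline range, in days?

1320-1650 days

Base offense level for reckless endangerment: 17.
§1 does not apply.
§2 applies: 17 + 2 = 19.
§3 applies: 19 + 2 = 21.
§4 applies (level before this adjustment is 21 ≥ 7, so +5): 21 + 5 = 26.
§5 applies: 26 + 3 = 29.
§6 applies: 29 + 4 = 33.
§7 does not apply.
§8 applies: 33 + 2 = 35.
Level 35 exceeds the maximum of 19; capped at 19.
Final offense level: 19.
Criminal history: 15 prior points → Category D (14+).
Level 19 falls in the 19 band.
Grid: Level 19 × Category D = 1320-1650 days.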